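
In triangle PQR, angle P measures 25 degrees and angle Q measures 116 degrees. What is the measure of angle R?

angle R = 180 - 25 - 116 = 39 degrees.

39 degrees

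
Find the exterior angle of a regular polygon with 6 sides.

Each exterior angle of a regular n-gon is 360 / n.
For n = 6: 360 / 6 = 60 degrees.

60 degrees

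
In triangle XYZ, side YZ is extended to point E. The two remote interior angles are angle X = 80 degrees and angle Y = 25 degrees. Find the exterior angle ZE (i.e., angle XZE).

Exterior angle = 80 + 25 = 105 degrees (exterior angle theorem).

105 degrees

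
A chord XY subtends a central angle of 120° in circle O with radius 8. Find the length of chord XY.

Chord = 2(8) sin(60°) = 8*sqrt(3)

8*sqrt(3)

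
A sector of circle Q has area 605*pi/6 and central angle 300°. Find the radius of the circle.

The sector covers 300°/360° = 5/6 of the full circle.
Full circle area = 605*pi/6 / 5/6 = 121*pi.
Since full area = πr², we get r² = 121*pi/π = 121, so r = 11.

11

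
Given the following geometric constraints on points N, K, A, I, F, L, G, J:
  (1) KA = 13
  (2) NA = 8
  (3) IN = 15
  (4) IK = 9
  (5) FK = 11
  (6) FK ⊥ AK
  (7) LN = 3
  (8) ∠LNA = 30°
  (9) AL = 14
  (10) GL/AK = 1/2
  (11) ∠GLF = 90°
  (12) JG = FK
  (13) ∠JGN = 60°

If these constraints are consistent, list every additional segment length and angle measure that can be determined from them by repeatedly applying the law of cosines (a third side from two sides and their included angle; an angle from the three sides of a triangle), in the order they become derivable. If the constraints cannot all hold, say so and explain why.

These constraints are not satisfiable: by the triangle inequality in triangle NAL, (2) NA = 8 and (7) LN = 3 force AL ≤ 8 + 3 = 11, but (9) says AL = 14. No planar figure meets all of them, so nothing further can be derived.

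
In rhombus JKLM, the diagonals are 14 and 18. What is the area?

The diagonals of a rhombus divide it into four right triangles.
Each triangle has legs 14/ 2 = 7 and 18/2 = 9, so each has area (1/2)*7*9 = 63/2.
Four such triangles give total area = (d1 * d2) / 2 = 126.

126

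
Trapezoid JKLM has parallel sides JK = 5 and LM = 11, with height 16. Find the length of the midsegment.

The midsegment of a trapezoid = (base1 + base2) / 2
midsegment = (5 + 11) / 2
midsegment = 16 / 2
midsegment = 8

8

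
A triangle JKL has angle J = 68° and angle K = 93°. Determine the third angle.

By the triangle angle sum property, the three interior angles of any triangle add up to 180°.
We know angle J = 68° and angle K = 93°, so their sum is 161°.
Therefore angle L = 180° - 161° = 19°.

19 degrees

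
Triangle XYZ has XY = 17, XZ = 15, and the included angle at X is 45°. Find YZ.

When two sides and the included angle are known, the law of cosines gives the third side.
c^2 = a^2 + b^2 - 2ab cos(C) generalizes the Pythagorean theorem to non-right triangles.
Here: YZ^2 = 289 + 225 - 510*(sqrt(2)/2) = 514 - 255*sqrt(2)
YZ = sqrt(514 - 255*sqrt(2))

sqrt(514 - 255*sqrt(2))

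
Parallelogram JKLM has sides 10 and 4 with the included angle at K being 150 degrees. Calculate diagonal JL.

Law of cosines: d^2 = 10^2 + 4^2 - 2(10)(4)cos(150°) = 40*sqrt(3) + 116, so d = 2*sqrt(10*sqrt(3) + 29).

2*sqrt(10*sqrt(3) + 29)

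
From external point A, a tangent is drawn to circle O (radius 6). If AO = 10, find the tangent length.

The tangent, radius, and line from the external point to the center form a right triangle.
The right angle is where the tangent meets the radius.
By the Pythagorean theorem: tangent² + 6² = 10²
tangent² = 100 - 36 = 64
tangent = 8

8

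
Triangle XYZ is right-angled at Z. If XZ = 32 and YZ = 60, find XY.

XY = sqrt(32^2 + 60^2) = sqrt(4624) = 68

68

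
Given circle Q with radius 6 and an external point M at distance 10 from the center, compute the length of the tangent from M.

The tangent, radius, and line from the external point to the center form a right triangle.
The right angle is where the tangent meets the radius.
By the Pythagorean theorem: tangent² + 6² = 10²
tangent² = 100 - 36 = 64
tangent = 8

8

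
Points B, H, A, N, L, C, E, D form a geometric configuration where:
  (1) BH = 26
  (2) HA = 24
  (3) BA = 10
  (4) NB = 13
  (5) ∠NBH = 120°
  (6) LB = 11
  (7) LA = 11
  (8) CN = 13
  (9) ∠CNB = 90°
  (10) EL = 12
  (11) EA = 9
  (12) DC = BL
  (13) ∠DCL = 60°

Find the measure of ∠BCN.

Step 1: By the law of cosines on triangle CNB: CB² = 13² + 13² − 2·13·13·cos(90°) = 338, so CB = 13·√2.
Step 2: By the inverse law of cosines on triangle BCN: cos(∠BCN) = ((13·√2)² + 13² − 13²) / (2·13·√2·13) = 338/478 = 0.7071, so ∠BCN = 45°.

Therefore, the measure of angle ∠BCN = 45°.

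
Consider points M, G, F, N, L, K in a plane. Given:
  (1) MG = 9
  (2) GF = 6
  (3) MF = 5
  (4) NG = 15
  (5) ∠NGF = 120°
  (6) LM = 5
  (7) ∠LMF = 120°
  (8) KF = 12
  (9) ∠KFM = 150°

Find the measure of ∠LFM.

Step 1: By the law of cosines on triangle FML: FL² = 5² + 5² − 2·5·5·cos(120°) = 75, so FL = 5·√3.
Step 2: By the inverse law of cosines on triangle LFM: cos(∠LFM) = ((5·√3)² + 5² − 5²) / (2·5·√3·5) = 75/86.6 = 0.866, so ∠LFM = 30°.

Therefore, the measure of angle ∠LFM = 30°.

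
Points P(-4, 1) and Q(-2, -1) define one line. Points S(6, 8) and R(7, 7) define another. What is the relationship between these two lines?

Slope of line 1: m1 = (-1 - 1)/(-2 - -4) = -2/2 = -1
Slope of line 2: m2 = (7 - 8)/(7 - 6) = -1/1 = -1
m1 = m2, so the lines are parallel.

Parallel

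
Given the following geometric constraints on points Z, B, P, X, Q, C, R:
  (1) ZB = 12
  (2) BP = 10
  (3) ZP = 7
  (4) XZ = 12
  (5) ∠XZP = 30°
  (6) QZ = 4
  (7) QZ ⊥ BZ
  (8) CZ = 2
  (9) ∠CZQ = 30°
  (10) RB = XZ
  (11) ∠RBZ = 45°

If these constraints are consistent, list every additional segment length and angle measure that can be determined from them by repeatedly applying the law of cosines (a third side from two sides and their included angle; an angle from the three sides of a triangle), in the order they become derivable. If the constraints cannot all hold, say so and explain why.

The constraints are consistent. Derivable facts, in order:
After 1 step:
- BQ = 4·√10
- PX ≈ 6.89
- QC ≈ 2.48
- ZR ≈ 9.18
- ∠BPZ = 87.95°
- ∠BZP = 56.39°
- ∠PBZ = 35.66°
After 2 steps:
- ∠BQZ = 71.57°
- ∠BRZ = 67.5°
- ∠BZR = 67.5°
- ∠CQZ = 23.79°
- ∠PXZ = 30.52°
- ∠QBZ = 18.43°
- ∠QCZ = 126.21°
- ∠XPZ = 119.48°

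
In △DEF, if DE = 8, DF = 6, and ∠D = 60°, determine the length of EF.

Law of cosines: EF^2 = 8^2 + 6^2 - 2(8)(6)cos(60°) = 52, so EF = 2*sqrt(13).

2*sqrt(13)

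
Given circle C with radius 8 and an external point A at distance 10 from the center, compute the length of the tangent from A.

The tangent, radius, and line from the external point to the center form a right triangle.
The right angle is where the tangent meets the radius.
By the Pythagorean theorem: tangent² + 8² = 10²
tangent² = 100 - 64 = 36
tangent = 6

6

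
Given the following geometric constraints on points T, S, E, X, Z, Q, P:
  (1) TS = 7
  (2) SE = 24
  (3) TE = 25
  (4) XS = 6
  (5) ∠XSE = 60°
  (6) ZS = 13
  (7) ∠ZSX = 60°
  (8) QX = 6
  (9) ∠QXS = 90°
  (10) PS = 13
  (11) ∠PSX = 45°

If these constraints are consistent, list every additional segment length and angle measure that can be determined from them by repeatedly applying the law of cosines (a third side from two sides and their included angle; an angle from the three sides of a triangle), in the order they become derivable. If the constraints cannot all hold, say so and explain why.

The constraints are consistent. Derivable facts, in order:
After 1 step:
- EX = 6·√13
- SQ = 6·√2
- XP ≈ 9.73
- XZ = √127
- ∠EST = 90°
- ∠ETS = 73.74°
- ∠SET = 16.26°
After 2 steps:
- ∠EXS = 106.1°
- ∠PXS = 109.15°
- ∠QSX = 45°
- ∠SEX = 13.9°
- ∠SPX = 25.85°
- ∠SQX = 45°
- ∠SXZ = 92.54°
- ∠SZX = 27.46°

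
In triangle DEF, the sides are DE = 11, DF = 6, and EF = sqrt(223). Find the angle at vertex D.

When all three sides of a triangle are known, the law of cosines can be rearranged to find any angle.
cos(C) = (a² + b² - c²) / (2ab) gives cos(D) = -1/2.
Taking the inverse cosine: D = 120°.

120°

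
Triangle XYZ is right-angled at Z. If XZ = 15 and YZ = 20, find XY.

XY = sqrt(15^2 + 20^2) = sqrt(625) = 25

25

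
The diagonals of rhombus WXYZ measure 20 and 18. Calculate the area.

Area = (20 * 18) / 2 = 360 / 2 = 180

180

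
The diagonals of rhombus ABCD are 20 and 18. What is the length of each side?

In a rhombus, the diagonals bisect each other perpendicularly, creating four congruent right triangles.
Each triangle has legs 10 (half of 20) and 9 (half of 18).
The hypotenuse of each right triangle is a side of the rhombus:
side = sqrt(10^2 + 9^2) = sqrt(181)

sqrt(181)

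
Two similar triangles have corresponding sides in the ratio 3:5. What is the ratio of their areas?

Area ratio = (side ratio)^2 = (3/5)^2 = 9:25.

9:25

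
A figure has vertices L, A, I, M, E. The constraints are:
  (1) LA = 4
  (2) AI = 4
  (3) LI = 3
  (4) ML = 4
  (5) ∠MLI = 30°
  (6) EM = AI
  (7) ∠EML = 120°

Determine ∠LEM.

From the given relations: EM = AI = 4.
Step 1: By the law of cosines on triangle EML: EL² = 4² + 4² − 2·4·4·cos(120°) = 48, so EL = 4·√3.
Step 2: By the inverse law of cosines on triangle LEM: cos(∠LEM) = ((4·√3)² + 4² − 4²) / (2·4·√3·4) = 48/55.43 = 0.866, so ∠LEM = 30°.

Therefore, the measure of angle ∠LEM = 30°.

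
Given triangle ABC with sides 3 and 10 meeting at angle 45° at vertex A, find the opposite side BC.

When two sides and the included angle are known, the law of cosines gives the third side.
c^2 = a^2 + b^2 - 2ab cos(C) generalizes the Pythagorean theorem to non-right triangles.
Here: BC^2 = 9 + 100 - 60*(sqrt(2)/2) = 109 - 30*sqrt(2)
BC = sqrt(109 - 30*sqrt(2))

sqrt(109 - 30*sqrt(2))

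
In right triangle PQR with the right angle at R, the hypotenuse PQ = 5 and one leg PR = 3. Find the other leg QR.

QR = sqrt(5^2 - 3^2) = sqrt(16) = 4

4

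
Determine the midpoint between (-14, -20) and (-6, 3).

The midpoint is the point halfway along the segment.
Move half the horizontal distance: -14 + (-6 - -14)/2 = -14 + 8/2 = -10
Move half the vertical distance: -20 + (3 - -20)/2 = -20 + 23/2 = -17/2
Midpoint = (-10, -17/2)

(-10, -17/2)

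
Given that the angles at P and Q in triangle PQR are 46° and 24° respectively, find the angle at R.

By the triangle angle sum property, the three interior angles of any triangle add up to 180°.
We know angle P = 46° and angle Q = 24°, so their sum is 70°.
Therefore angle R = 180° - 70° = 110°.

110 degrees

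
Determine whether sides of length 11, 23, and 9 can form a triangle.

No.
The triangle inequality is violated: 11 + 9 = 20 ≤ 23.
These lengths cannot form a triangle.

No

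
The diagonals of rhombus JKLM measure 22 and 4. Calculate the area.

Area of a rhombus = (d1 * d2) / 2
Area = (22 * 4) / 2
Area = 88 / 2
Area = 44

44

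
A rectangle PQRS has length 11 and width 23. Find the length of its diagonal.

A rectangle's diagonal splits it into two right triangles, with the diagonal as the hypotenuse.
By the Pythagorean theorem, d^2 = 11^2 + 23^2 = 650.
Therefore d = sqrt(650) = 5*sqrt(26).

5*sqrt(26)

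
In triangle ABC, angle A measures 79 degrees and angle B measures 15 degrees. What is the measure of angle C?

By the triangle angle sum property, the three interior angles of any triangle add up to 180°.
We know angle A = 79° and angle B = 15°, so their sum is 94°.
Therefore angle C = 180° - 94° = 86°.

86 degrees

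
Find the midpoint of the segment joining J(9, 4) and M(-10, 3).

The midpoint is the point halfway along the segment.
Move half the horizontal distance: 9 + (-10 - 9)/2 = 9 + -19/2 = -1/2
Move half the vertical distance: 4 + (3 - 4)/2 = 4 + -1/2 = 7/2
Midpoint = (-1/2, 7/2)

(-1/2, 7/2)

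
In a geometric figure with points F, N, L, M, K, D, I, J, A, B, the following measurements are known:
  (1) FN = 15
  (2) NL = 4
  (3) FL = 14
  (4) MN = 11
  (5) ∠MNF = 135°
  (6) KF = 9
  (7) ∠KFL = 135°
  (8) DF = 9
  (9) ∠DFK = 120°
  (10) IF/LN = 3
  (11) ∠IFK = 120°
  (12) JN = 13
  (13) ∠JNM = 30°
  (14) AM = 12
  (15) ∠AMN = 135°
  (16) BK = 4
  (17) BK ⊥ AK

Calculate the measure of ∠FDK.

Step 1: By the law of cosines on triangle DFK: DK² = 9² + 9² − 2·9·9·cos(120°) = 243, so DK = 9·√3.
Step 2: By the inverse law of cosines on triangle FDK: cos(∠FDK) = (9² + (9·√3)² − 9²) / (2·9·9·√3) = 243/280.59 = 0.866, so ∠FDK = 30°.

Therefore, the measure of angle ∠FDK = 30°.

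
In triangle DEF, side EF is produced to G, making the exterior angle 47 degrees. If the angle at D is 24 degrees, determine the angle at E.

angle E = 47 - 24 = 23 degrees (exterior angle theorem).

23 degrees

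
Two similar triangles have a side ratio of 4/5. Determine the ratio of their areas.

Area scales with the square of linear dimensions. If every length is multiplied by 4/5, then the area is multiplied by (4/5)^2 = 16/25.
The area ratio is 16:25.

16:25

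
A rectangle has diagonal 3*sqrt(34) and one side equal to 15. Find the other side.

Using the Pythagorean theorem: d^2 = a^2 + b^2
b^2 = d^2 - a^2
b^2 = 306 - 225
b^2 = 81
b = sqrt(81) = 9

9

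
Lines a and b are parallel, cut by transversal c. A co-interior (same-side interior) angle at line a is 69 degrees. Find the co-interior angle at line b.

Co-interior angles (same-side interior) formed by parallel lines and a transversal are supplementary (sum to 180 degrees).
The given angle is 69 degrees.
The co-interior angle = 180 - 69 = 111 degrees.

111 degrees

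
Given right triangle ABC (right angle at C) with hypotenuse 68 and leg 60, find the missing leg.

Rearranging the Pythagorean theorem to solve for the unknown leg:
leg^2 = hypotenuse^2 - known_leg^2 = 4624 - 3600 = 1024
leg = sqrt(1024) = 32.

32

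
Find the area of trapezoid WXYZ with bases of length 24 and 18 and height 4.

Area = (24 + 18) * 4 / 2 = 168 / 2 = 84

84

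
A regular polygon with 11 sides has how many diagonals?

Total line segments between 11 vertices = C(11,2) = 55.
Subtract the 11 sides: 55 - 11 = 44 diagonals.

44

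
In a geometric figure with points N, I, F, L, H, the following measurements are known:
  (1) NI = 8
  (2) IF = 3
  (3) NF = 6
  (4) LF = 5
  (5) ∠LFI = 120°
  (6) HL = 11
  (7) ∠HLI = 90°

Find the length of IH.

Step 1: By the law of cosines on triangle LFI: LI² = 5² + 3² − 2·5·3·cos(120°) = 49, so LI = 7.
Step 2: By the law of cosines on triangle ILH: IH² = 7² + 11² − 2·7·11·cos(90°) = 170, so IH = √170.

Therefore, the length of IH = √170.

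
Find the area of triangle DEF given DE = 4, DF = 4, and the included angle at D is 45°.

Area = (1/2)(4)(4) sin(45°) = (1/2)(4)(4)(sqrt(2)/2) = 4*sqrt(2)

4*sqrt(2)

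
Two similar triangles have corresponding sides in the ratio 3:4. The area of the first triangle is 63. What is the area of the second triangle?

For similar figures, the area ratio equals the square of the side ratio.
Side ratio (the first triangle to the second triangle) = 3:4, so area ratio = 3^2:4^2 = 9:16.
If the area of the first triangle is 63, then the area of the second triangle = 63 * (16/9) = 112.

112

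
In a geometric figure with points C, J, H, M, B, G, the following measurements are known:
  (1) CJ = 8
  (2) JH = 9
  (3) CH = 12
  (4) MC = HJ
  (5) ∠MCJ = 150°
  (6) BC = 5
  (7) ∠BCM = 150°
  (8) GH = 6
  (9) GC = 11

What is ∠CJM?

From the given relations: MC = HJ = 9.
Step 1: By the law of cosines on triangle JCM: JM² = 8² + 9² − 2·8·9·cos(150°) = 269.71, so JM ≈ 16.42.
Step 2: By the inverse law of cosines on triangle CJM: cos(∠CJM) = (8² + 16.42² − 9²) / (2·8·16.42) = 252.71/262.76 = 0.9617, so ∠CJM = 15.9°.

Therefore, the measure of angle ∠CJM = 15.9°.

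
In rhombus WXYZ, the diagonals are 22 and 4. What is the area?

Area = (22 * 4) / 2 = 88 / 2 = 44

44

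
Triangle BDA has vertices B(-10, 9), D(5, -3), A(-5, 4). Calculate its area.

Shoelace: Area = (1/2)|-10(-3-4) + 5(4-9) + -5(9--3)| = (1/2)(15) = 15/2

15/2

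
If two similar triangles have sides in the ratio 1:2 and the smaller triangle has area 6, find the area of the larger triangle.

The ratio of areas of similar triangles = (side ratio)^2.
Side ratio = 1:2, so area ratio = 1:4.
Area of the larger triangle / Area of the smaller triangle = 4/1
Area of the larger triangle = 6 * 4/1 = 24

24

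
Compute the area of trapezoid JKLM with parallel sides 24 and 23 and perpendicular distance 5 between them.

Area = (24 + 23) * 5 / 2 = 235 / 2 = 235/2

235/2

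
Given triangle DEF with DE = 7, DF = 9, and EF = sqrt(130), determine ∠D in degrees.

cos(D) = (7² + 9² - (sqrt(130))²) / (2 × 7 × 9) = 0, so D = arccos(0) = 90°.

90°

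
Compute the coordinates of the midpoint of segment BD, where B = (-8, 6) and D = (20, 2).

The midpoint is the average of the coordinates:
x: (-8 + 20)/2 = 6
y: (6 + 2)/2 = 4
Midpoint = (6, 4)

(6, 4)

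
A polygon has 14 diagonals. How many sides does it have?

Using d = n(n - 3)/2, we solve 14 = n(n - 3)/2.
So n(n - 3) = 28.
Testing n = 7: 7 * 4 = 28 = 28. Correct.
The polygon has 7 sides.

7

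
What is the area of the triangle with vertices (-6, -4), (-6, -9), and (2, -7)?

Using the Shoelace formula for a triangle:
Area = (1/2)|x0(y1 - y2) + x1(y2 - y0) + x2(y0 - y1)|
Area = (1/2)|-6(-9 - -7) + -6(-7 - -4) + 2(-4 - -9)|
Area = (1/2)|12 + 18 + 10|
Area = (1/2)|40|
Area = (1/2)(40)
Area = 20

20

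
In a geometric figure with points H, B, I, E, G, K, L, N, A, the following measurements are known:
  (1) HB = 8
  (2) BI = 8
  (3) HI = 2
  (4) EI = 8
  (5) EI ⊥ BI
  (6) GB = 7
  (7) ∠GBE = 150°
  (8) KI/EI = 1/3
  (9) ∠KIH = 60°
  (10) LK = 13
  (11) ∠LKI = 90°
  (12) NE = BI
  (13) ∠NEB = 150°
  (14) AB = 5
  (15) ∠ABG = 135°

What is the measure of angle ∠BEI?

Step 1: By the law of cosines on triangle EIB: EB² = 8² + 8² − 2·8·8·cos(90°) = 128, so EB = 8·√2.
Step 2: By the inverse law of cosines on triangle BEI: cos(∠BEI) = ((8·√2)² + 8² − 8²) / (2·8·√2·8) = 128/181.02 = 0.7071, so ∠BEI = 45°.

Therefore, the measure of angle ∠BEI = 45°.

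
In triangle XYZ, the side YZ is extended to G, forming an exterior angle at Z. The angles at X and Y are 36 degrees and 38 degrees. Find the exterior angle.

Exterior angle = 36 + 38 = 74 degrees (exterior angle theorem).

74 degrees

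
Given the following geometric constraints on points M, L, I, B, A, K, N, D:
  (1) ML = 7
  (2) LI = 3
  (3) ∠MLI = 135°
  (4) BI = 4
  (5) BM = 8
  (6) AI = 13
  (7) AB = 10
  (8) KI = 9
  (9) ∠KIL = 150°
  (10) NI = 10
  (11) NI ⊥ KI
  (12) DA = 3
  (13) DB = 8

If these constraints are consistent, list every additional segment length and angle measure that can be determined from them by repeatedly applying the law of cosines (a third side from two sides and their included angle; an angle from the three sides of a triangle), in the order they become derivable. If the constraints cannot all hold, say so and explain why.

The constraints are consistent. Derivable facts, in order:
After 1 step:
- KN = √181
- LK ≈ 11.69
- MI ≈ 9.36
- ∠ABD = 14.36°
- ∠ABI = 131.49°
- ∠ADB = 124.23°
- ∠AIB = 35.18°
- ∠BAD = 41.41°
- ∠BAI = 13.33°
After 2 steps:
- ∠BIM = 58°
- ∠BMI = 25.09°
- ∠IBM = 96.91°
- ∠IKL = 7.37°
- ∠IKN = 48.01°
- ∠ILK = 22.63°
- ∠IML = 13.09°
- ∠INK = 41.99°
- ∠LIM = 31.91°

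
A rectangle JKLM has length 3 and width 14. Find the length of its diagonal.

d = sqrt(3^2 + 14^2) = sqrt(205)

sqrt(205)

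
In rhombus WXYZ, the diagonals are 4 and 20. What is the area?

The diagonals of a rhombus divide it into four right triangles.
Each triangle has legs 4/ 2 = 2 and 20/2 = 10, so each has area (1/2)*2*10 = 10.
Four such triangles give total area = (d1 * d2) / 2 = 40.

40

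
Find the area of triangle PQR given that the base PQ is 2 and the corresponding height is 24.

Area = (1/2) * base * height
Area = (1/2) * 2 * 24
Area = 24

24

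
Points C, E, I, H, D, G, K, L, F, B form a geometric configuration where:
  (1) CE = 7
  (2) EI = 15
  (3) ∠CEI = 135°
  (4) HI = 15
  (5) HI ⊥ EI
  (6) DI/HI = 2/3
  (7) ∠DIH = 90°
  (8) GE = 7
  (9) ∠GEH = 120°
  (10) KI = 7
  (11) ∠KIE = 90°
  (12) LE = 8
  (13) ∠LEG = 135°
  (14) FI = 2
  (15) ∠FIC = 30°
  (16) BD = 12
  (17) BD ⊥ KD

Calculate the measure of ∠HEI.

Step 1: By the law of cosines on triangle EIH: EH² = 15² + 15² − 2·15·15·cos(90°) = 450, so EH = 15·√2.
Step 2: By the inverse law of cosines on triangle HEI: cos(∠HEI) = ((15·√2)² + 15² − 15²) / (2·15·√2·15) = 450/636.4 = 0.7071, so ∠HEI = 45°.

Therefore, the measure of angle ∠HEI = 45°.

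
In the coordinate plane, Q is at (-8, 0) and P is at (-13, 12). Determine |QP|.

d = sqrt((-5)^2 + (12)^2) = sqrt(169) = 13

13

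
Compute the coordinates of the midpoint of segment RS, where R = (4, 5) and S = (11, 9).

The midpoint is the point halfway along the segment.
Move half the horizontal distance: 4 + (11 - 4)/2 = 4 + 7/2 = 15/2
Move half the vertical distance: 5 + (9 - 5)/2 = 5 + 4/2 = 7
Midpoint = (15/2, 7)

(15/2, 7)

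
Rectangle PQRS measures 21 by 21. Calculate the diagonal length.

A rectangle's diagonal splits it into two right triangles, with the diagonal as the hypotenuse.
By the Pythagorean theorem, d^2 = 21^2 + 21^2 = 882.
Therefore d = sqrt(882) = 21*sqrt(2).

21*sqrt(2)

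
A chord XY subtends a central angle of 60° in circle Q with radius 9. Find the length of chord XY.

Chord = 2(9) sin(30°) = 9

9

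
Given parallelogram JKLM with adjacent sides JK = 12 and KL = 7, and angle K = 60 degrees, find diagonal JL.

Using the law of cosines:
d^2 = 12^2 + 7^2 - 2(12)(7)cos(60 degrees)
d^2 = 144 + 49 - 168*1/2
d^2 = 109
d = sqrt(109)

sqrt(109)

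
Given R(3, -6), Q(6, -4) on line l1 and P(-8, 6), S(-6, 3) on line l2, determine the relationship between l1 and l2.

Slope of line 1: m1 = (-4 - -6)/(6 - 3) = 2/3 = 2/3
Slope of line 2: m2 = (3 - 6)/(-6 - -8) = -3/2 = -3/2
m1 * m2 = -1, so perpendicular.

Perpendicular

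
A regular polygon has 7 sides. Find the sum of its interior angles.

The sum of interior angles of an n-sided polygon is (n - 2) * 180.
For n = 7: (7 - 2) * 180 = 5 * 180 = 900 degrees.

900 degrees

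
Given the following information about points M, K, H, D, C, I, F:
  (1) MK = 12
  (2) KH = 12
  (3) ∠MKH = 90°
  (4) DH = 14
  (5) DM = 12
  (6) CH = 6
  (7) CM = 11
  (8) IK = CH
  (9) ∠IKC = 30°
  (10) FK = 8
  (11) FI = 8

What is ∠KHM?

Step 1: By the law of cosines on triangle HKM: HM² = 12² + 12² − 2·12·12·cos(90°) = 288, so HM = 12·√2.
Step 2: By the inverse law of cosines on triangle KHM: cos(∠KHM) = (12² + (12·√2)² − 12²) / (2·12·12·√2) = 288/407.29 = 0.7071, so ∠KHM = 45°.

Therefore, the measure of angle ∠KHM = 45°.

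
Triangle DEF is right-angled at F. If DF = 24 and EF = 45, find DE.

DE = sqrt(24^2 + 45^2) = sqrt(2601) = 51

51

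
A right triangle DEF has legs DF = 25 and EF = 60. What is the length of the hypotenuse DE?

DE = sqrt(25^2 + 60^2) = sqrt(4225) = 65

65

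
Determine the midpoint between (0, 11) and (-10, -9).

The midpoint is the point halfway along the segment.
Move half the horizontal distance: 0 + (-10 - 0)/2 = 0 + -10/2 = -5
Move half the vertical distance: 11 + (-9 - 11)/2 = 11 + -20/2 = 1
Midpoint = (-5, 1)

(-5, 1)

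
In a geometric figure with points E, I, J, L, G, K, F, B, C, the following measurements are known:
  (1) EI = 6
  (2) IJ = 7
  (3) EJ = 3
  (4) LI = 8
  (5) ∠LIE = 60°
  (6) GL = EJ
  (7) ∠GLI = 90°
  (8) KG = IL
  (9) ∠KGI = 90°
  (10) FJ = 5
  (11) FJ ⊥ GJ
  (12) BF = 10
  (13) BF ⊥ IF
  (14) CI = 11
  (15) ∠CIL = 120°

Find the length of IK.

From the given relations: GL = EJ = 3; KG = IL = 8.
Step 1: By the law of cosines on triangle GLI: GI² = 3² + 8² − 2·3·8·cos(90°) = 73, so GI = √73.
Step 2: By the law of cosines on triangle IGK: IK² = √73² + 8² − 2·√73·8·cos(90°) = 137, so IK = √137.

Therefore, the length of IK = √137.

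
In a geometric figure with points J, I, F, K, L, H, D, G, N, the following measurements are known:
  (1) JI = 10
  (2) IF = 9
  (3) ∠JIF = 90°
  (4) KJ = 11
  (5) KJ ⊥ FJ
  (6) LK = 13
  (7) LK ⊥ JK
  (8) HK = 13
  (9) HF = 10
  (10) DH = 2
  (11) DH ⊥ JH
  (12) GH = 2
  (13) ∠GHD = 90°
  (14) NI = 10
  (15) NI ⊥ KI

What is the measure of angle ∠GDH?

Step 1: By the law of cosines on triangle DHG: DG² = 2² + 2² − 2·2·2·cos(90°) = 8, so DG = 2·√2.
Step 2: By the inverse law of cosines on triangle GDH: cos(∠GDH) = ((2·√2)² + 2² − 2²) / (2·2·√2·2) = 8/11.31 = 0.7071, so ∠GDH = 45°.

Therefore, the measure of angle ∠GDH = 45°.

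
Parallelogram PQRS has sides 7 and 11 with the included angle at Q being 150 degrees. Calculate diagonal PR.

Using the law of cosines:
d^2 = 7^2 + 11^2 - 2(7)(11)cos(150 degrees)
d^2 = 49 + 121 - 154*-sqrt(3)/2
d^2 = 77*sqrt(3) + 170
d = sqrt(77*sqrt(3) + 170)

sqrt(77*sqrt(3) + 170)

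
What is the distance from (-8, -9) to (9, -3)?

d = sqrt((9 - -8)^2 + (-3 - -9)^2)
d = sqrt(17^2 + 6^2)
d = sqrt(289 + 36)
d = sqrt(325) = 5*sqrt(13)

5*sqrt(13)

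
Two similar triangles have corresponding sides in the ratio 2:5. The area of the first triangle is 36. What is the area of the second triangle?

For similar figures, the area ratio equals the square of the side ratio.
Side ratio (the first triangle to the second triangle) = 2:5, so area ratio = 2^2:5^2 = 4:25.
If the area of the first triangle is 36, then the area of the second triangle = 36 * (25/4) = 225.

225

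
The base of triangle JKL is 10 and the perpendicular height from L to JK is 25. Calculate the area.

Area = (1/2)(10)(25) = 125

125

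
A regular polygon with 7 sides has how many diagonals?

Each of the 7 vertices connects to 4 non-adjacent vertices via diagonals.
Total connections = 7 × 4 = 28, but each diagonal is counted twice.
Number of diagonals = 28 / 2 = 14.

14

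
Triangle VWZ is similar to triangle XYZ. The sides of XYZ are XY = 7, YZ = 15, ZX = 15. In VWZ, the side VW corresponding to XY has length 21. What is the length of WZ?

k = 21/7 = 3. WZ = 3 * 15 = 45.

45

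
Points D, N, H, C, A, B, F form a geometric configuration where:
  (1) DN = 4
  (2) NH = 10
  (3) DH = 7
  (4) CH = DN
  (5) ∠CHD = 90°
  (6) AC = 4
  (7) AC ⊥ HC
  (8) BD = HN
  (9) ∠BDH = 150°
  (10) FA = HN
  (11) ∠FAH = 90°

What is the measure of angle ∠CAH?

From the given relations: CH = DN = 4.
Step 1: By the law of cosines on triangle ACH: AH² = 4² + 4² − 2·4·4·cos(90°) = 32, so AH = 4·√2.
Step 2: By the inverse law of cosines on triangle CAH: cos(∠CAH) = (4² + (4·√2)² − 4²) / (2·4·4·√2) = 32/45.25 = 0.7071, so ∠CAH = 45°.

Therefore, the measure of angle ∠CAH = 45°.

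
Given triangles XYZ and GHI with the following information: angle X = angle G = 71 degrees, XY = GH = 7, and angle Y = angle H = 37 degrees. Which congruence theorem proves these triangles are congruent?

The given information matches ASA: Two pairs of corresponding angles and the included side are equal (Angle-Side-Angle).

ASA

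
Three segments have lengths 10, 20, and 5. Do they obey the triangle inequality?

The longest side is 20. The other two sides sum to 5 + 10 = 15.
Since 15 ≤ 20, the two shorter sides cannot reach around to close the triangle.

No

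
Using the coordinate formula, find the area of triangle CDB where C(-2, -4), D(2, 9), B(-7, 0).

Shoelace: Area = (1/2)|-2(9-0) + 2(0--4) + -7(-4-9)| = (1/2)(81) = 81/2

81/2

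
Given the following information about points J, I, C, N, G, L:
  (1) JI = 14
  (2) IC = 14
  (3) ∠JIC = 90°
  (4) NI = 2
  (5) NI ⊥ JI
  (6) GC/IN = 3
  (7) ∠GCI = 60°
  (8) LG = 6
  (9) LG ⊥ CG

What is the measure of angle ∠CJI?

Step 1: By the law of cosines on triangle JIC: JC² = 14² + 14² − 2·14·14·cos(90°) = 392, so JC = 14·√2.
Step 2: By the inverse law of cosines on triangle CJI: cos(∠CJI) = ((14·√2)² + 14² − 14²) / (2·14·√2·14) = 392/554.37 = 0.7071, so ∠CJI = 45°.

Therefore, the measure of angle ∠CJI = 45°.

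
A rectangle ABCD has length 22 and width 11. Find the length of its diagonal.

A rectangle's diagonal splits it into two right triangles, with the diagonal as the hypotenuse.
By the Pythagorean theorem, d^2 = 22^2 + 11^2 = 605.
Therefore d = sqrt(605) = 11*sqrt(5).

11*sqrt(5)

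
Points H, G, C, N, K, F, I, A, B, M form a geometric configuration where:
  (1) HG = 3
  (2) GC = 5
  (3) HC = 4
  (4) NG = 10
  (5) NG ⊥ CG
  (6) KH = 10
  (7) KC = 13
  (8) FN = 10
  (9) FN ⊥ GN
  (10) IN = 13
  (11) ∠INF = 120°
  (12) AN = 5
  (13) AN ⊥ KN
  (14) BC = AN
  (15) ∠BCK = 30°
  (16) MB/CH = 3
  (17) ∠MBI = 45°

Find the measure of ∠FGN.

Step 1: By the law of cosines on triangle GNF: GF² = 10² + 10² − 2·10·10·cos(90°) = 200, so GF = 10·√2.
Step 2: By the inverse law of cosines on triangle FGN: cos(∠FGN) = ((10·√2)² + 10² − 10²) / (2·10·√2·10) = 200/282.84 = 0.7071, so ∠FGN = 45°.

Therefore, the measure of angle ∠FGN = 45°.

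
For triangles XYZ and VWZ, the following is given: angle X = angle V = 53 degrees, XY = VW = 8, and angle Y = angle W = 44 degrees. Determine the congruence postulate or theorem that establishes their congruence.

The given information matches ASA: Two pairs of corresponding angles and the included side are equal (Angle-Side-Angle).

ASA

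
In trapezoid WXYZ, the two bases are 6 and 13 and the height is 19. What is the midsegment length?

The midsegment (median) of a trapezoid connects the midpoints of the non-parallel sides.
Its length is the average of the two bases: (6 + 13) / 2 = 19/2.

19/2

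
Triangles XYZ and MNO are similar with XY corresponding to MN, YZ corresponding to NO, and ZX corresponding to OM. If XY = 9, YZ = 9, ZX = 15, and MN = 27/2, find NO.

Since the triangles are similar, the ratio of corresponding sides is constant.
Scale factor k = MN / XY = 27/2 / 9 = 3/2
NO = k * YZ = 3/2 * 9 = 27/2

27/2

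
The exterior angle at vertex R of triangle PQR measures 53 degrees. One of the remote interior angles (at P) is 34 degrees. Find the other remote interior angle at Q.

By the exterior angle theorem: exterior angle = sum of remote interior angles.
53 = 34 + angle Q
angle Q = 53 - 34 = 19 degrees

19 degrees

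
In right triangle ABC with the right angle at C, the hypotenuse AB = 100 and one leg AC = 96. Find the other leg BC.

Rearranging the Pythagorean theorem to solve for the unknown leg:
leg^2 = hypotenuse^2 - known_leg^2 = 10000 - 9216 = 784
leg = sqrt(784) = 28.

28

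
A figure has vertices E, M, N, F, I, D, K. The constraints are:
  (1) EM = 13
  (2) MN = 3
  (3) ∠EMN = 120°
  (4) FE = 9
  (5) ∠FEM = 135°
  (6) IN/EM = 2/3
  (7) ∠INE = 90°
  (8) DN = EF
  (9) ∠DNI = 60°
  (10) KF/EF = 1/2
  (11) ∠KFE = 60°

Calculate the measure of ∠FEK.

From the given relations: KF = 1/2·EF = 1/2·9 ≈ 4.5.
Step 1: By the law of cosines on triangle EFK: EK² = 9² + 4.5² − 2·9·4.5·cos(60°) = 60.75, so EK = 9/2·√3.
Step 2: By the inverse law of cosines on triangle FEK: cos(∠FEK) = (9² + (9/2·√3)² − 4.5²) / (2·9·9/2·√3) = 121.5/140.3 = 0.866, so ∠FEK = 30°.

Therefore, the measure of angle ∠FEK = 30°.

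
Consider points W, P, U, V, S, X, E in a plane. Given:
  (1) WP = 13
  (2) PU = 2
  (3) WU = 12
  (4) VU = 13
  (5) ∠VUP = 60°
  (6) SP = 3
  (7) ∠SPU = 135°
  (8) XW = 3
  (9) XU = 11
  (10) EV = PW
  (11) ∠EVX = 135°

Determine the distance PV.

Step 1: By the law of cosines on triangle PUV: PV² = 2² + 13² − 2·2·13·cos(60°) = 147, so PV = 7·√3.

Therefore, the length of PV = 7·√3.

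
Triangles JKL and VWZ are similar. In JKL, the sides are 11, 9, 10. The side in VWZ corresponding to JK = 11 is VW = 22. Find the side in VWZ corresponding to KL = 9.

Since the triangles are similar, the ratio of corresponding sides is constant.
Scale factor k = VW / JK = 22 / 11 = 2
WZ = k * KL = 2 * 9 = 18

18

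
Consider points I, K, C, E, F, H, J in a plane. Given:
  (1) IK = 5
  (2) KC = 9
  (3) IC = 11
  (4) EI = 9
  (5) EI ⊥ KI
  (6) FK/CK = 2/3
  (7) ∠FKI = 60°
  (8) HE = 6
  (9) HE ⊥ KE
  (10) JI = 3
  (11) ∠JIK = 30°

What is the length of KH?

Step 1: By the law of cosines on triangle EIK: EK² = 9² + 5² − 2·9·5·cos(90°) = 106, so EK = √106.
Step 2: By the law of cosines on triangle KEH: KH² = √106² + 6² − 2·√106·6·cos(90°) = 142, so KH = √142.

Therefore, the length of KH = √142.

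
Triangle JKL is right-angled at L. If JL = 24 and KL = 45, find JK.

In a right triangle, the square of the hypotenuse equals the sum of the squares of the two legs.
The legs are 24 and 45, so the hypotenuse = sqrt(576 + 2025) = sqrt(2601) = 51.

51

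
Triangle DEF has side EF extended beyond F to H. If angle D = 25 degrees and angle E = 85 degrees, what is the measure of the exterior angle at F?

The interior angle at F is 180 - 25 - 85 = 70 degrees.
The exterior angle and interior angle at F are supplementary:
Exterior angle = 180 - 70 = 110 degrees.

110 degrees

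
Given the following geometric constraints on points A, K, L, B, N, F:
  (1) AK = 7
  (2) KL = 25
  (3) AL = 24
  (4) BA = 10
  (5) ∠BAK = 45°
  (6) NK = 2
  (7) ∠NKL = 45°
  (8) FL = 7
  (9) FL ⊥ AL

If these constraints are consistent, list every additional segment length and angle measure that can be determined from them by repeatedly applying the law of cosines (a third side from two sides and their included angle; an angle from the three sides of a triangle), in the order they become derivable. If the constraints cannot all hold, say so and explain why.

The constraints are consistent. Derivable facts, in order:
After 1 step:
- AF = 25
- KB ≈ 7.07
- LN ≈ 23.63
- ∠AKL = 73.74°
- ∠ALK = 16.26°
- ∠KAL = 90°
After 2 steps:
- ∠ABK = 44.42°
- ∠AFL = 73.74°
- ∠AKB = 90.58°
- ∠FAL = 16.26°
- ∠KLN = 3.43°
- ∠KNL = 131.57°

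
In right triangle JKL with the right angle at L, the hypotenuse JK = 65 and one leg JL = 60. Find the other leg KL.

By the Pythagorean theorem: KL^2 = JK^2 - JL^2
KL^2 = 65^2 - 60^2 = 4225 - 3600 = 625
KL = sqrt(625) = 25

25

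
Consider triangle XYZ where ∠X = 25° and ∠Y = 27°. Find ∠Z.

By the triangle angle sum property, the three interior angles of any triangle add up to 180°.
We know angle X = 25° and angle Y = 27°, so their sum is 52°.
Therefore angle Z = 180° - 52° = 128°.

128 degrees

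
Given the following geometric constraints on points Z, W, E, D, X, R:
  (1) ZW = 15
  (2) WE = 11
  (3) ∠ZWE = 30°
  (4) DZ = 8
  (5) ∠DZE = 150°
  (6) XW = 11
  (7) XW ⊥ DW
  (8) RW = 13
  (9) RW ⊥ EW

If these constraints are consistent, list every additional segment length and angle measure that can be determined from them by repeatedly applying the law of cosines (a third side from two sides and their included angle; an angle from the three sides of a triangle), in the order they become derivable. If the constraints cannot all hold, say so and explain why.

The constraints are consistent. Derivable facts, in order:
After 1 step:
- ER ≈ 17.03
- ZE ≈ 7.76
After 2 steps:
- ED ≈ 15.22
- ∠ERW = 40.24°
- ∠EZW = 45.14°
- ∠REW = 49.76°
- ∠WEZ = 104.86°
After 3 steps:
- ∠DEZ = 15.23°
- ∠EDZ = 14.77°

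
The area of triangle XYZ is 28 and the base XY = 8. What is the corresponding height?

Area = (1/2) * base * height
height = 2 * Area / base
height = 2 * 28 / 8
height = 56 / 8
height = 7

7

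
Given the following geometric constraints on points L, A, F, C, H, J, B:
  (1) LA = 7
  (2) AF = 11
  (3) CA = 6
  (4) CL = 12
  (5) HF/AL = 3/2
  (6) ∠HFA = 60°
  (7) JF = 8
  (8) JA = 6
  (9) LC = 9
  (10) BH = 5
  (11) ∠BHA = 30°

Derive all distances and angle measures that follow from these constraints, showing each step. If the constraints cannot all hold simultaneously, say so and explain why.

These constraints are not satisfiable: (4) CL = 12 and (9) LC = 9 assign two different lengths to the same segment. No planar figure meets all of them, so nothing further can be derived.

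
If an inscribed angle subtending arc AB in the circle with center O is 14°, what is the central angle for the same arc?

The inscribed angle theorem states that a central angle is always twice any inscribed angle that subtends the same arc.
Since the inscribed angle is 14°, the central angle = 2 × 14° = 28°.

28°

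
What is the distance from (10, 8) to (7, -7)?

The horizontal distance is |7 - 10| = 3 and the vertical distance is |-7 - 8| = 15.
By the Pythagorean theorem, d = sqrt(3^2 + 15^2) = sqrt(234) = 3*sqrt(26).

3*sqrt(26)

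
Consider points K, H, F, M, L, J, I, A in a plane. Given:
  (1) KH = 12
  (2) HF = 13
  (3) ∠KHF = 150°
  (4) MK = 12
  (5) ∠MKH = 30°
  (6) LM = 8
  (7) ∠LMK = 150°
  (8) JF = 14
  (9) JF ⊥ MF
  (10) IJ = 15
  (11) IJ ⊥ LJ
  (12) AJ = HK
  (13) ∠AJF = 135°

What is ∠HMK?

Step 1: By the law of cosines on triangle MKH: MH² = 12² + 12² − 2·12·12·cos(30°) = 38.58, so MH ≈ 6.21.
Step 2: By the inverse law of cosines on triangle HMK: cos(∠HMK) = (6.21² + 12² − 12²) / (2·6.21·12) = 38.58/149.08 = 0.2588, so ∠HMK = 75°.

Therefore, the measure of angle ∠HMK = 75°.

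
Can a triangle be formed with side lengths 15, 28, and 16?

For three segments to close into a triangle, no single side can be as long as the other two combined.
The longest side is 28, and 15 + 16 = 31 > 28.
A triangle can be formed.

Yes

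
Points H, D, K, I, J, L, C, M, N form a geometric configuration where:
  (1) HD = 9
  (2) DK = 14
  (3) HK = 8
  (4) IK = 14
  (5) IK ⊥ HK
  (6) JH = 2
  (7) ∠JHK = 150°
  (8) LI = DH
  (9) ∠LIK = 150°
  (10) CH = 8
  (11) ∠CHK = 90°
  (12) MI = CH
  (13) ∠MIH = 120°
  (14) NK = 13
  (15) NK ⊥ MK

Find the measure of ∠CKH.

Step 1: By the law of cosines on triangle KHC: KC² = 8² + 8² − 2·8·8·cos(90°) = 128, so KC = 8·√2.
Step 2: By the inverse law of cosines on triangle CKH: cos(∠CKH) = ((8·√2)² + 8² − 8²) / (2·8·√2·8) = 128/181.02 = 0.7071, so ∠CKH = 45°.

Therefore, the measure of angle ∠CKH = 45°.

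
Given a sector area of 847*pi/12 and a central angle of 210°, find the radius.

The sector covers 210°/360° = 7/12 of the full circle.
Full circle area = 847*pi/12 / 7/12 = 121*pi.
Since full area = πr², we get r² = 121*pi/π = 121, so r = 11.

11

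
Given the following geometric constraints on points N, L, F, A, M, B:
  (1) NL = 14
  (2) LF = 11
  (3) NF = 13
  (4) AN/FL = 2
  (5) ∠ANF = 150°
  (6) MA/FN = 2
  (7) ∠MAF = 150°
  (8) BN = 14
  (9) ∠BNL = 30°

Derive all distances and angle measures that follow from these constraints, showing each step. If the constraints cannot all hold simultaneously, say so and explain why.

The constraints are consistent.

From the given relations:
  AN = 2·FL = 2·11 = 22
  MA = 2·FN = 2·13 = 26

Step 1: From LN = 14, NB = 14, and ∠LNB = 30°, by the law of cosines:
  LB² = LN² + NB² - 2·LN·NB·cos(30°) = 196 + 196 - 339.5 = 52.52
  LB ≈ 7.25

Step 2: From FN = 13, NA = 22, and ∠FNA = 150°, by the law of cosines:
  FA² = FN² + NA² - 2·FN·NA·cos(150°) = 169 + 484 + 495.4 = 1148
  FA ≈ 33.89

Step 3: From NF = 13, NL = 14, FL = 11, by the inverse law of cosines:
  cos(∠FNL) = (NF² + NL² - FL²) / (2·NF·NL)
  ∠FNL = 47.91°

Step 4: From LF = 11, LN = 14, FN = 13, by the inverse law of cosines:
  cos(∠FLN) = (LF² + LN² - FN²) / (2·LF·LN)
  ∠FLN = 61.28°

Step 5: From FL = 11, FN = 13, LN = 14, by the inverse law of cosines:
  cos(∠LFN) = (FL² + FN² - LN²) / (2·FL·FN)
  ∠LFN = 70.81°

Step 6: From FA = 33.89, AM = 26, and ∠FAM = 150°, by the law of cosines:
  FM² = FA² + AM² - 2·FA·AM·cos(150°) = 1148 + 676 + 1526 = 3350
  FM ≈ 57.88

Step 7: From LB = 7.25, LN = 14, BN = 14, by the inverse law of cosines:
  cos(∠BLN) = (LB² + LN² - BN²) / (2·LB·LN)
  ∠BLN = 75°

Step 8: From FA = 33.89, FN = 13, AN = 22, by the inverse law of cosines:
  cos(∠AFN) = (FA² + FN² - AN²) / (2·FA·FN)
  ∠AFN = 18.94°

Step 9: From AF = 33.89, AN = 22, FN = 13, by the inverse law of cosines:
  cos(∠FAN) = (AF² + AN² - FN²) / (2·AF·AN)
  ∠FAN = 11.06°

Step 10: From BL = 7.25, BN = 14, LN = 14, by the inverse law of cosines:
  cos(∠LBN) = (BL² + BN² - LN²) / (2·BL·BN)
  ∠LBN = 75°

Step 11: From FA = 33.89, FM = 57.88, AM = 26, by the inverse law of cosines:
  cos(∠AFM) = (FA² + FM² - AM²) / (2·FA·FM)
  ∠AFM = 12.98°

Step 12: From MA = 26, MF = 57.88, AF = 33.89, by the inverse law of cosines:
  cos(∠AMF) = (MA² + MF² - AF²) / (2·MA·MF)
  ∠AMF = 17.02°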